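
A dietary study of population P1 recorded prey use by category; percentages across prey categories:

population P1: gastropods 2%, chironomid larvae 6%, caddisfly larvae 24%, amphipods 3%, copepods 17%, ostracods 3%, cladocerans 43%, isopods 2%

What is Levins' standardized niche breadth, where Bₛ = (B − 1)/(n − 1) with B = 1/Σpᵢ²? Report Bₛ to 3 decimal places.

Convert percentages to proportions (divide by 100).
Σpᵢ² = 0.02² + 0.06² + 0.24² + 0.03² + 0.17² + 0.03² + 0.43² + 0.02² = 0.0004 + 0.0036 + 0.0576 + 0.0009 + 0.0289 + 0.0009 + 0.1849 + 0.0004 = 0.2776
B = 1 / 0.2776 = 3.60231
Bₛ = (B − 1)/(n − 1) = (3.60231 − 1)/(8 − 1) = 2.60231/7 = 0.37176

0.372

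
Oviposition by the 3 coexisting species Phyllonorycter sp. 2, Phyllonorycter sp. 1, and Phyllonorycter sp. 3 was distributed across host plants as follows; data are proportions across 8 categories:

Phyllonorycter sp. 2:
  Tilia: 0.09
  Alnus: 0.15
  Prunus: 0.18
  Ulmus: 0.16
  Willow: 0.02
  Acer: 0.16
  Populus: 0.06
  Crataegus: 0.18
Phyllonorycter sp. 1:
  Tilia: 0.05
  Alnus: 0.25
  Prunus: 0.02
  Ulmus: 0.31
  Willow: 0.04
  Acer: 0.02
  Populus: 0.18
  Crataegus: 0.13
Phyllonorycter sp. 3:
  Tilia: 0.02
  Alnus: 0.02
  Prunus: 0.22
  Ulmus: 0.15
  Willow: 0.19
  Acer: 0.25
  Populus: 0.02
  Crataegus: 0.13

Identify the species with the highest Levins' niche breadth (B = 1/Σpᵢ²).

Σp_2ᵢ² = 0.09² + 0.15² + 0.18² + 0.16² + 0.02² + 0.16² + 0.06² + 0.18² = 0.0081 + 0.0225 + 0.0324 + 0.0256 + 0.0004 + 0.0256 + 0.0036 + 0.0324 = 0.1506
B_2 = 1 / 0.1506 = 6.6401
Σp_1ᵢ² = 0.05² + 0.25² + 0.02² + 0.31² + 0.04² + 0.02² + 0.18² + 0.13² = 0.0025 + 0.0625 + 0.0004 + 0.0961 + 0.0016 + 0.0004 + 0.0324 + 0.0169 = 0.2128
B_1 = 1 / 0.2128 = 4.6992
Σp_3ᵢ² = 0.02² + 0.02² + 0.22² + 0.15² + 0.19² + 0.25² + 0.02² + 0.13² = 0.0004 + 0.0004 + 0.0484 + 0.0225 + 0.0361 + 0.0625 + 0.0004 + 0.0169 = 0.1876
B_3 = 1 / 0.1876 = 5.3305
Highest B → broadest niche (most generalist): Phyllonorycter sp. 2 (B = 6.64).

Phyllonorycter sp. 2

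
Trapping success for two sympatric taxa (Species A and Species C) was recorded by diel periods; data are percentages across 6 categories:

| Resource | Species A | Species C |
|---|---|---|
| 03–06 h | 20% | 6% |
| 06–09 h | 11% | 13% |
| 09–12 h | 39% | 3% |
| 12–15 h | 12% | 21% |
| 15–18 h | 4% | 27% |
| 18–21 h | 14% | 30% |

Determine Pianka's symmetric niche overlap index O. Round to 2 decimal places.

Convert percentages to proportions (divide by 100).
Σ p₁ᵢp₂ᵢ = 0.0120 + 0.0143 + 0.0117 + 0.0252 + 0.0108 + 0.0420 = 0.1160
Σp_1ᵢ² = 0.20² + 0.11² + 0.39² + 0.12² + 0.04² + 0.14² = 0.0400 + 0.0121 + 0.1521 + 0.0144 + 0.0016 + 0.0196 = 0.2398
Σp_2ᵢ² = 0.06² + 0.13² + 0.03² + 0.21² + 0.27² + 0.30² = 0.0036 + 0.0169 + 0.0009 + 0.0441 + 0.0729 + 0.0900 = 0.2284
O = 0.1160 / √(0.2398 × 0.2284) = 0.1160 / 0.23403 = 0.4957

0.50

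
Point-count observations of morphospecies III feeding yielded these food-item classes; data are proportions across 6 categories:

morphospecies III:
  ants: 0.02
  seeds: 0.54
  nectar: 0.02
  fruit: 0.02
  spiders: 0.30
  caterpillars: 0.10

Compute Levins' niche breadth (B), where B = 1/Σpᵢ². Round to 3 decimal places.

Σpᵢ² = 0.02² + 0.54² + 0.02² + 0.02² + 0.30² + 0.10² = 0.0004 + 0.2916 + 0.0004 + 0.0004 + 0.0900 + 0.0100 = 0.3928
B = 1 / 0.3928 = 2.54582

2.546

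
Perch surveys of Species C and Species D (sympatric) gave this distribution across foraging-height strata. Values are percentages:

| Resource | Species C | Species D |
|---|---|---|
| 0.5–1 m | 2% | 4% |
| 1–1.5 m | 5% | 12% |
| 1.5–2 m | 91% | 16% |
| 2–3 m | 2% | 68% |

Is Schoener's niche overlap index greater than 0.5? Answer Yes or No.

No

Convert percentages to proportions (divide by 100).
Σ|p₁ᵢ − p₂ᵢ| = 0.02 + 0.07 + 0.75 + 0.66 = 1.50
D = 1 − ½ × 1.50 = 1 − 0.750 = 0.2500
D = 0.2500 < 0.5 → No.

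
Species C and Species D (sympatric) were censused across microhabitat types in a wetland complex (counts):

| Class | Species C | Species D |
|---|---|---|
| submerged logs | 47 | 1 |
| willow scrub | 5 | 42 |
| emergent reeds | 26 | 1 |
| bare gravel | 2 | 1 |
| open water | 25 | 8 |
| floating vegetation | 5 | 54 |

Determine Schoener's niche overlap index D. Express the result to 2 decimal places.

0.19

Proportions for Species C (n=110): 47/110=0.4273, 5/110=0.0455, 26/110=0.2364, 2/110=0.0182, 25/110=0.2273, 5/110=0.0455
Proportions for Species D (n=107): 1/107=0.0093, 42/107=0.3925, 1/107=0.0093, 1/107=0.0093, 8/107=0.0748, 54/107=0.5047
Σ|p₁ᵢ − p₂ᵢ| = 0.4180 + 0.3470 + 0.2271 + 0.0089 + 0.1525 + 0.4592 = 1.6127
D = 1 − ½ × 1.6127 = 1 − 0.80635 = 0.19365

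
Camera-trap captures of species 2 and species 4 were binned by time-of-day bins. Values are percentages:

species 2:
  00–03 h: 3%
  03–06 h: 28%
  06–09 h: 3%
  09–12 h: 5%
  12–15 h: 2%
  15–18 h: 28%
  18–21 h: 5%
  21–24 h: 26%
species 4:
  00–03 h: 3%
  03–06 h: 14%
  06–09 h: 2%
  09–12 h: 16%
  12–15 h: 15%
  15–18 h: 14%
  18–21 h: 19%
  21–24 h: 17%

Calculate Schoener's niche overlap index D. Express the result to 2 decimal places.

Convert percentages to proportions (divide by 100).
Σ|p₁ᵢ − p₂ᵢ| = 0.00 + 0.14 + 0.01 + 0.11 + 0.13 + 0.14 + 0.14 + 0.09 = 0.76
D = 1 − ½ × 0.76 = 1 − 0.380 = 0.6200

0.62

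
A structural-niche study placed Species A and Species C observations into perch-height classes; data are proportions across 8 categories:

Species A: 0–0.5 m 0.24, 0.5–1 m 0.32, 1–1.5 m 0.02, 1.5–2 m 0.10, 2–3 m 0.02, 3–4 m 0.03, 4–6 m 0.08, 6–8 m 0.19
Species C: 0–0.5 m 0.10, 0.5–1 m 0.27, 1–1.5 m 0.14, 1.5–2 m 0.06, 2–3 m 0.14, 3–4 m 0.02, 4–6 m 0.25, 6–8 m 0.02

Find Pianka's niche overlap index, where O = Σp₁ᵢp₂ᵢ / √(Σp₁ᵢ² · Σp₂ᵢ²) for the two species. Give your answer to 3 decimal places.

Σ p₁ᵢp₂ᵢ = 0.0240 + 0.0864 + 0.0028 + 0.0060 + 0.0028 + 0.0006 + 0.0200 + 0.0038 = 0.1464
Σp_1ᵢ² = 0.24² + 0.32² + 0.02² + 0.10² + 0.02² + 0.03² + 0.08² + 0.19² = 0.0576 + 0.1024 + 0.0004 + 0.0100 + 0.0004 + 0.0009 + 0.0064 + 0.0361 = 0.2142
Σp_2ᵢ² = 0.10² + 0.27² + 0.14² + 0.06² + 0.14² + 0.02² + 0.25² + 0.02² = 0.0100 + 0.0729 + 0.0196 + 0.0036 + 0.0196 + 0.0004 + 0.0625 + 0.0004 = 0.1890
O = 0.1464 / √(0.2142 × 0.1890) = 0.1464 / 0.201206 = 0.72761

0.728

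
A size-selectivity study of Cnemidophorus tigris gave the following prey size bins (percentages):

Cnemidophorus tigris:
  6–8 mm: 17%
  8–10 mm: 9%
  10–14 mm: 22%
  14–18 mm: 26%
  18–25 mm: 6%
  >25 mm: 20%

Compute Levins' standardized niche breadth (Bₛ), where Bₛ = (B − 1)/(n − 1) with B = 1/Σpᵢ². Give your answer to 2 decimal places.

0.82

Convert percentages to proportions (divide by 100).
Σpᵢ² = 0.17² + 0.09² + 0.22² + 0.26² + 0.06² + 0.20² = 0.0289 + 0.0081 + 0.0484 + 0.0676 + 0.0036 + 0.0400 = 0.1966
B = 1 / 0.1966 = 5.0865
Bₛ = (B − 1)/(n − 1) = (5.0865 − 1)/(6 − 1) = 4.0865/5 = 0.8173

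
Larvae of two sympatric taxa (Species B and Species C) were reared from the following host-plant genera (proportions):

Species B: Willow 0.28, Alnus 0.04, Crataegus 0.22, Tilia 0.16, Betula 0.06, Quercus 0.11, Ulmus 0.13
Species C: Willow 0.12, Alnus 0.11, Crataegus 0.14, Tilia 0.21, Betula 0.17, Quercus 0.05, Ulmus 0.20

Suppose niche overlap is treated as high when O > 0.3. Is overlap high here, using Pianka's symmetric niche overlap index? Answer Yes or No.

Yes

Σ p₁ᵢp₂ᵢ = 0.0336 + 0.0044 + 0.0308 + 0.0336 + 0.0102 + 0.0055 + 0.0260 = 0.1441
Σp_1ᵢ² = 0.28² + 0.04² + 0.22² + 0.16² + 0.06² + 0.11² + 0.13² = 0.0784 + 0.0016 + 0.0484 + 0.0256 + 0.0036 + 0.0121 + 0.0169 = 0.1866
Σp_2ᵢ² = 0.12² + 0.11² + 0.14² + 0.21² + 0.17² + 0.05² + 0.20² = 0.0144 + 0.0121 + 0.0196 + 0.0441 + 0.0289 + 0.0025 + 0.0400 = 0.1616
O = 0.1441 / √(0.1866 × 0.1616) = 0.1441 / 0.17365 = 0.8298
O = 0.8298 > 0.3 → Yes.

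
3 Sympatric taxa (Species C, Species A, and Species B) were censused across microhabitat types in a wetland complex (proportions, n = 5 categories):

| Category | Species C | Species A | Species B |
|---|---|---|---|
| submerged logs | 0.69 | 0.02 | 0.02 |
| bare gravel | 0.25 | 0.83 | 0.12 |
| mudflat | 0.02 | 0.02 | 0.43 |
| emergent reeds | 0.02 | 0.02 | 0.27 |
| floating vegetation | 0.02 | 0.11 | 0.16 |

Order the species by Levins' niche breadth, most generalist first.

Species B > Species C > Species A

Σp_Cᵢ² = 0.69² + 0.25² + 0.02² + 0.02² + 0.02² = 0.4761 + 0.0625 + 0.0004 + 0.0004 + 0.0004 = 0.5398
B_C = 1 / 0.5398 = 1.8525
Σp_Aᵢ² = 0.02² + 0.83² + 0.02² + 0.02² + 0.11² = 0.0004 + 0.6889 + 0.0004 + 0.0004 + 0.0121 = 0.7022
B_A = 1 / 0.7022 = 1.4241
Σp_Bᵢ² = 0.02² + 0.12² + 0.43² + 0.27² + 0.16² = 0.0004 + 0.0144 + 0.1849 + 0.0729 + 0.0256 = 0.2982
B_B = 1 / 0.2982 = 3.3535
Ranking by B (broadest → narrowest): Species B (3.35) > Species C (1.85) > Species A (1.42)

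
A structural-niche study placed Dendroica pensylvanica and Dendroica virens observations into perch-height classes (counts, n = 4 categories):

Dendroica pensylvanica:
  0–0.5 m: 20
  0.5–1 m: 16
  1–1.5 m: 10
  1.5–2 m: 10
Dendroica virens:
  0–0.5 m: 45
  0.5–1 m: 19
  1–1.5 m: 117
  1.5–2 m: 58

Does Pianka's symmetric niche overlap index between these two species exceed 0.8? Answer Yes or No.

No

Proportions for Dendroica pensylvanica (n=56): 20/56=0.3571, 16/56=0.2857, 10/56=0.1786, 10/56=0.1786
Proportions for Dendroica virens (n=239): 45/239=0.1883, 19/239=0.0795, 117/239=0.4895, 58/239=0.2427
Σ p₁ᵢp₂ᵢ = 0.067242 + 0.022713 + 0.087425 + 0.043346 = 0.220726
Σp_1ᵢ² = 0.3571² + 0.2857² + 0.1786² + 0.1786² = 0.127520 + 0.081624 + 0.031898 + 0.031898 = 0.272940
Σp_2ᵢ² = 0.1883² + 0.0795² + 0.4895² + 0.2427² = 0.035457 + 0.006320 + 0.239610 + 0.058903 = 0.340290
O = 0.220726 / √(0.272940 × 0.340290) = 0.220726 / 0.3047602 = 0.7243
O = 0.7243 < 0.8 → No.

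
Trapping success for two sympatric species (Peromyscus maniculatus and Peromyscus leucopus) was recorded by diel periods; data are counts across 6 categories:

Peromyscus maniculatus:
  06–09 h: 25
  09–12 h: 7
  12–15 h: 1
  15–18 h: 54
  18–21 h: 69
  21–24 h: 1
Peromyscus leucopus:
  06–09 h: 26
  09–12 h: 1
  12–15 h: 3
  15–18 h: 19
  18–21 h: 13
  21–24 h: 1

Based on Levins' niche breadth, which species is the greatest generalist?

Peromyscus leucopus

Proportions for Peromyscus maniculatus (n=157): 25/157=0.1592, 7/157=0.0446, 1/157=0.0064, 54/157=0.3439, 69/157=0.4395, 1/157=0.0064
Proportions for Peromyscus leucopus (n=63): 26/63=0.4127, 1/63=0.0159, 3/63=0.0476, 19/63=0.3016, 13/63=0.2063, 1/63=0.0159
Σp_maniᵢ² = 0.1592² + 0.0446² + 0.0064² + 0.3439² + 0.4395² + 0.0064² = 0.025345 + 0.001989 + 0.000041 + 0.118267 + 0.193160 + 0.000041 = 0.338843
B_mani = 1 / 0.338843 = 2.9512
Σp_leucᵢ² = 0.4127² + 0.0159² + 0.0476² + 0.3016² + 0.2063² + 0.0159² = 0.170321 + 0.000253 + 0.002266 + 0.090963 + 0.042560 + 0.000253 = 0.306616
B_leuc = 1 / 0.306616 = 3.2614
Highest B → broadest niche (most generalist): Peromyscus leucopus (B = 3.26).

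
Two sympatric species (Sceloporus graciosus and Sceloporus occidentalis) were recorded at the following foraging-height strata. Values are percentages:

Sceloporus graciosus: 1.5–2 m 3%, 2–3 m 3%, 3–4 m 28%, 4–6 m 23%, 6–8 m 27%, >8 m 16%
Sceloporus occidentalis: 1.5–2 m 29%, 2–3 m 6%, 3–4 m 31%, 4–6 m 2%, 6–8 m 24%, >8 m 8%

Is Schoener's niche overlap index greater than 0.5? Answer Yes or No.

Convert percentages to proportions (divide by 100).
Σ|p₁ᵢ − p₂ᵢ| = 0.26 + 0.03 + 0.03 + 0.21 + 0.03 + 0.08 = 0.64
D = 1 − ½ × 0.64 = 1 − 0.320 = 0.6800
D = 0.6800 > 0.5 → Yes.

Yes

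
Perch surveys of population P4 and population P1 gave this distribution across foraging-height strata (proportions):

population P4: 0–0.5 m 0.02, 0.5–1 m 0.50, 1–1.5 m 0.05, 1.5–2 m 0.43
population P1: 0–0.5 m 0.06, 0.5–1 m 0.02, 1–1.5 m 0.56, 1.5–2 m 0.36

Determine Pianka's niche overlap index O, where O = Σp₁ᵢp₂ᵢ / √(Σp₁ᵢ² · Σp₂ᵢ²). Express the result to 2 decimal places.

Σ p₁ᵢp₂ᵢ = 0.0012 + 0.0100 + 0.0280 + 0.1548 = 0.1940
Σp_1ᵢ² = 0.02² + 0.50² + 0.05² + 0.43² = 0.0004 + 0.2500 + 0.0025 + 0.1849 = 0.4378
Σp_2ᵢ² = 0.06² + 0.02² + 0.56² + 0.36² = 0.0036 + 0.0004 + 0.3136 + 0.1296 = 0.4472
O = 0.1940 / √(0.4378 × 0.4472) = 0.1940 / 0.44248 = 0.4384

0.44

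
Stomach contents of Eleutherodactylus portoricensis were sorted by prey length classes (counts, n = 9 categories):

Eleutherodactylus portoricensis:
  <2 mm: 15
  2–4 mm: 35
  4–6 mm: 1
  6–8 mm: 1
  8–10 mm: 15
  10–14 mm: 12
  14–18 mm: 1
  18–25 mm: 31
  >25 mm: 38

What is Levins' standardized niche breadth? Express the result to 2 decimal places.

Proportions for Eleutherodactylus portoricensis (n=149): 15/149=0.1007, 35/149=0.2349, 1/149=0.0067, 1/149=0.0067, 15/149=0.1007, 12/149=0.0805, 1/149=0.0067, 31/149=0.2081, 38/149=0.2550
Σpᵢ² = 0.1007² + 0.2349² + 0.0067² + 0.0067² + 0.1007² + 0.0805² + 0.0067² + 0.2081² + 0.2550² = 0.010140 + 0.055178 + 0.000045 + 0.000045 + 0.010140 + 0.006480 + 0.000045 + 0.043306 + 0.065025 = 0.190404
B = 1 / 0.190404 = 5.2520
Bₛ = (B − 1)/(n − 1) = (5.2520 − 1)/(9 − 1) = 4.2520/8 = 0.5315

0.53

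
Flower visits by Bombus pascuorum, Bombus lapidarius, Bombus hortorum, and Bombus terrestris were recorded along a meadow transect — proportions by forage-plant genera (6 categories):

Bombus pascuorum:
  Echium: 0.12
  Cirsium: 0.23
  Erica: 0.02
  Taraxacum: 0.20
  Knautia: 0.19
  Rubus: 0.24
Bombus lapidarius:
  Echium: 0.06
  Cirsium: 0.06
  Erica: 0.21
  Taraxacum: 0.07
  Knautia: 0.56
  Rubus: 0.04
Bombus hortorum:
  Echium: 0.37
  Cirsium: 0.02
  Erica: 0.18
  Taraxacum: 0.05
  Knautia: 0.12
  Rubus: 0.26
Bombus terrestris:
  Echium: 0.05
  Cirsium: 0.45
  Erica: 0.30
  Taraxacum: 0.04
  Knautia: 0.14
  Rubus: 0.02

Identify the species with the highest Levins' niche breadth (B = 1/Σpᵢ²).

Bombus pascuorum

Σp_pascᵢ² = 0.12² + 0.23² + 0.02² + 0.20² + 0.19² + 0.24² = 0.0144 + 0.0529 + 0.0004 + 0.0400 + 0.0361 + 0.0576 = 0.2014
B_pasc = 1 / 0.2014 = 4.9652
Σp_lapiᵢ² = 0.06² + 0.06² + 0.21² + 0.07² + 0.56² + 0.04² = 0.0036 + 0.0036 + 0.0441 + 0.0049 + 0.3136 + 0.0016 = 0.3714
B_lapi = 1 / 0.3714 = 2.6925
Σp_hortᵢ² = 0.37² + 0.02² + 0.18² + 0.05² + 0.12² + 0.26² = 0.1369 + 0.0004 + 0.0324 + 0.0025 + 0.0144 + 0.0676 = 0.2542
B_hort = 1 / 0.2542 = 3.9339
Σp_terrᵢ² = 0.05² + 0.45² + 0.30² + 0.04² + 0.14² + 0.02² = 0.0025 + 0.2025 + 0.0900 + 0.0016 + 0.0196 + 0.0004 = 0.3166
B_terr = 1 / 0.3166 = 3.1586
Highest B → broadest niche (most generalist): Bombus pascuorum (B = 4.97).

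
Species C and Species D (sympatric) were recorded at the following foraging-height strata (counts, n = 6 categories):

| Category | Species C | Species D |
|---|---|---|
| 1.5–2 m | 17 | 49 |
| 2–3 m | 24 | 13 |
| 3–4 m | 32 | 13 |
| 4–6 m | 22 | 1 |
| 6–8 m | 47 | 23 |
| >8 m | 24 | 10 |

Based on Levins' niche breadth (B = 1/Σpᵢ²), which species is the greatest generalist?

Proportions for Species C (n=166): 17/166=0.1024, 24/166=0.1446, 32/166=0.1928, 22/166=0.1325, 47/166=0.2831, 24/166=0.1446
Proportions for Species D (n=109): 49/109=0.4495, 13/109=0.1193, 13/109=0.1193, 1/109=0.0092, 23/109=0.2110, 10/109=0.0917
Σp_Cᵢ² = 0.1024² + 0.1446² + 0.1928² + 0.1325² + 0.2831² + 0.1446² = 0.010486 + 0.020909 + 0.037172 + 0.017556 + 0.080146 + 0.020909 = 0.187178
B_C = 1 / 0.187178 = 5.3425
Σp_Dᵢ² = 0.4495² + 0.1193² + 0.1193² + 0.0092² + 0.2110² + 0.0917² = 0.202050 + 0.014232 + 0.014232 + 0.000085 + 0.044521 + 0.008409 = 0.283529
B_D = 1 / 0.283529 = 3.5270
Highest B → broadest niche (most generalist): Species C (B = 5.34).

Species C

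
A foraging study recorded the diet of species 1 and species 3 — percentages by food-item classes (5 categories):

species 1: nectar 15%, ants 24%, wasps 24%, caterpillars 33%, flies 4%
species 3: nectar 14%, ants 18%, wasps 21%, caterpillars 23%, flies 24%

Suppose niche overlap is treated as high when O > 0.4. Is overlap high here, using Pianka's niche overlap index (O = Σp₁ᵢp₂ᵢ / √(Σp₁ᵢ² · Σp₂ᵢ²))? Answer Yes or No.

Yes

Convert percentages to proportions (divide by 100).
Σ p₁ᵢp₂ᵢ = 0.0210 + 0.0432 + 0.0504 + 0.0759 + 0.0096 = 0.2001
Σp_1ᵢ² = 0.15² + 0.24² + 0.24² + 0.33² + 0.04² = 0.0225 + 0.0576 + 0.0576 + 0.1089 + 0.0016 = 0.2482
Σp_2ᵢ² = 0.14² + 0.18² + 0.21² + 0.23² + 0.24² = 0.0196 + 0.0324 + 0.0441 + 0.0529 + 0.0576 = 0.2066
O = 0.2001 / √(0.2482 × 0.2066) = 0.2001 / 0.22645 = 0.8836
O = 0.8836 > 0.4 → Yes.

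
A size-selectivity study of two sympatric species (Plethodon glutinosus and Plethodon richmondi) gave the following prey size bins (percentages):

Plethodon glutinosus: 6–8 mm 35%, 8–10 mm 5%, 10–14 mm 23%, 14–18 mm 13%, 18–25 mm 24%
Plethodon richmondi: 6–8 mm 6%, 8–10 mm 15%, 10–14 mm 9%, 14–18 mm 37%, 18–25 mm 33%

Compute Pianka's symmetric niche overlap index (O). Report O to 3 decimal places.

0.664

Convert percentages to proportions (divide by 100).
Σ p₁ᵢp₂ᵢ = 0.0210 + 0.0075 + 0.0207 + 0.0481 + 0.0792 = 0.1765
Σp_1ᵢ² = 0.35² + 0.05² + 0.23² + 0.13² + 0.24² = 0.1225 + 0.0025 + 0.0529 + 0.0169 + 0.0576 = 0.2524
Σp_2ᵢ² = 0.06² + 0.15² + 0.09² + 0.37² + 0.33² = 0.0036 + 0.0225 + 0.0081 + 0.1369 + 0.1089 = 0.2800
O = 0.1765 / √(0.2524 × 0.2800) = 0.1765 / 0.265842 = 0.66393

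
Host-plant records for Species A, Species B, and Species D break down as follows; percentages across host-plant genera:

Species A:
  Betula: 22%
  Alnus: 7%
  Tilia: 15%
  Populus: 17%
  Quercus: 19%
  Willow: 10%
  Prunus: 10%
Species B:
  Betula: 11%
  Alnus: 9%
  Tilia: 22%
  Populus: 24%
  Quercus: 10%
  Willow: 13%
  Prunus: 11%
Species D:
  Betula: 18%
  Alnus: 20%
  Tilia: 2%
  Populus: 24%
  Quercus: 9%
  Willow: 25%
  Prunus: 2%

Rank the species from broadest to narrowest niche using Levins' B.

Species A > Species B > Species D

Convert percentages to proportions (divide by 100).
Σp_Aᵢ² = 0.22² + 0.07² + 0.15² + 0.17² + 0.19² + 0.10² + 0.10² = 0.0484 + 0.0049 + 0.0225 + 0.0289 + 0.0361 + 0.0100 + 0.0100 = 0.1608
B_A = 1 / 0.1608 = 6.2189
Σp_Bᵢ² = 0.11² + 0.09² + 0.22² + 0.24² + 0.10² + 0.13² + 0.11² = 0.0121 + 0.0081 + 0.0484 + 0.0576 + 0.0100 + 0.0169 + 0.0121 = 0.1652
B_B = 1 / 0.1652 = 6.0533
Σp_Dᵢ² = 0.18² + 0.20² + 0.02² + 0.24² + 0.09² + 0.25² + 0.02² = 0.0324 + 0.0400 + 0.0004 + 0.0576 + 0.0081 + 0.0625 + 0.0004 = 0.2014
B_D = 1 / 0.2014 = 4.9652
Ranking by B (broadest → narrowest): Species A (6.22) > Species B (6.05) > Species D (4.97)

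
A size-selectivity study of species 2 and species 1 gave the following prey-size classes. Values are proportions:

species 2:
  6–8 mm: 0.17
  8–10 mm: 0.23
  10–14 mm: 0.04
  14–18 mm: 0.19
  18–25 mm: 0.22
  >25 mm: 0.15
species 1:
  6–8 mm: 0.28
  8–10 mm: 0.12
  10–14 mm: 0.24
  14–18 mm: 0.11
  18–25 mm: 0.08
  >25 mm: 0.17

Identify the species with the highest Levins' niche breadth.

species 2

Σp_2ᵢ² = 0.17² + 0.23² + 0.04² + 0.19² + 0.22² + 0.15² = 0.0289 + 0.0529 + 0.0016 + 0.0361 + 0.0484 + 0.0225 = 0.1904
B_2 = 1 / 0.1904 = 5.2521
Σp_1ᵢ² = 0.28² + 0.12² + 0.24² + 0.11² + 0.08² + 0.17² = 0.0784 + 0.0144 + 0.0576 + 0.0121 + 0.0064 + 0.0289 = 0.1978
B_1 = 1 / 0.1978 = 5.0556
Highest B → broadest niche (most generalist): species 2 (B = 5.25).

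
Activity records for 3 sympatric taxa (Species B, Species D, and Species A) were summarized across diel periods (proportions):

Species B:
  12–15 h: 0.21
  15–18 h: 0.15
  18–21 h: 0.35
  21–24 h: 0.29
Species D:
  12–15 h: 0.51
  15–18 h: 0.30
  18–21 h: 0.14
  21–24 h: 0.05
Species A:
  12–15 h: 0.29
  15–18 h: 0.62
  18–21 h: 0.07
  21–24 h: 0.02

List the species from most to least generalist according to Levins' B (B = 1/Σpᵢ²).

Σp_Bᵢ² = 0.21² + 0.15² + 0.35² + 0.29² = 0.0441 + 0.0225 + 0.1225 + 0.0841 = 0.2732
B_B = 1 / 0.2732 = 3.6603
Σp_Dᵢ² = 0.51² + 0.30² + 0.14² + 0.05² = 0.2601 + 0.0900 + 0.0196 + 0.0025 = 0.3722
B_D = 1 / 0.3722 = 2.6867
Σp_Aᵢ² = 0.29² + 0.62² + 0.07² + 0.02² = 0.0841 + 0.3844 + 0.0049 + 0.0004 = 0.4738
B_A = 1 / 0.4738 = 2.1106
Ranking by B (broadest → narrowest): Species B (3.66) > Species D (2.69) > Species A (2.11)

Species B > Species D > Species A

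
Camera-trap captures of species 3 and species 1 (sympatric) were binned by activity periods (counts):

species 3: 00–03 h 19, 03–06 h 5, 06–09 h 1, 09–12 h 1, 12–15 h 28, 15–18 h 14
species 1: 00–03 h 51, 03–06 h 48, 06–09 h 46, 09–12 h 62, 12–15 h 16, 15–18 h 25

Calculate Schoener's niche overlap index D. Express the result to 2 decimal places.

Proportions for species 3 (n=68): 19/68=0.2794, 5/68=0.0735, 1/68=0.0147, 1/68=0.0147, 28/68=0.4118, 14/68=0.2059
Proportions for species 1 (n=248): 51/248=0.2056, 48/248=0.1935, 46/248=0.1855, 62/248=0.2500, 16/248=0.0645, 25/248=0.1008
Σ|p₁ᵢ − p₂ᵢ| = 0.0738 + 0.1200 + 0.1708 + 0.2353 + 0.3473 + 0.1051 = 1.0523
D = 1 − ½ × 1.0523 = 1 − 0.52615 = 0.47385

0.47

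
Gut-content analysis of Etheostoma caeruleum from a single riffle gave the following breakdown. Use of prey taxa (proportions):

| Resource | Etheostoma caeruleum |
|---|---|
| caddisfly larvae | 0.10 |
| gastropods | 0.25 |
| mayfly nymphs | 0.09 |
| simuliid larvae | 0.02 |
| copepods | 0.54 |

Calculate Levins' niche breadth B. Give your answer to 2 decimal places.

2.68

Σpᵢ² = 0.10² + 0.25² + 0.09² + 0.02² + 0.54² = 0.0100 + 0.0625 + 0.0081 + 0.0004 + 0.2916 = 0.3726
B = 1 / 0.3726 = 2.6838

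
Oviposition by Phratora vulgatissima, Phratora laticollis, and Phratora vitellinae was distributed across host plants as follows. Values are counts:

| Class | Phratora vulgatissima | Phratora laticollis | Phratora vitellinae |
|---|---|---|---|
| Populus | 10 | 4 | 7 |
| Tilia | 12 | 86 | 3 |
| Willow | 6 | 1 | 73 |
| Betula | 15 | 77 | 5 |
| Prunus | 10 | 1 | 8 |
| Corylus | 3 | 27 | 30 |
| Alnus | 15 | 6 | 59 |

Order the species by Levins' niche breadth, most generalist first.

Phratora vulgatissima > Phratora vitellinae > Phratora laticollis

Proportions for Phratora vulgatissima (n=71): 10/71=0.1408, 12/71=0.1690, 6/71=0.0845, 15/71=0.2113, 10/71=0.1408, 3/71=0.0423, 15/71=0.2113
Proportions for Phratora laticollis (n=202): 4/202=0.0198, 86/202=0.4257, 1/202=0.0050, 77/202=0.3812, 1/202=0.0050, 27/202=0.1337, 6/202=0.0297
Proportions for Phratora vitellinae (n=185): 7/185=0.0378, 3/185=0.0162, 73/185=0.3946, 5/185=0.0270, 8/185=0.0432, 30/185=0.1622, 59/185=0.3189
Σp_vulgᵢ² = 0.1408² + 0.1690² + 0.0845² + 0.2113² + 0.1408² + 0.0423² + 0.2113² = 0.019825 + 0.028561 + 0.007140 + 0.044648 + 0.019825 + 0.001789 + 0.044648 = 0.166436
B_vulg = 1 / 0.166436 = 6.0083
Σp_latiᵢ² = 0.0198² + 0.4257² + 0.0050² + 0.3812² + 0.0050² + 0.1337² + 0.0297² = 0.000392 + 0.181220 + 0.000025 + 0.145313 + 0.000025 + 0.017876 + 0.000882 = 0.345733
B_lati = 1 / 0.345733 = 2.8924
Σp_viteᵢ² = 0.0378² + 0.0162² + 0.3946² + 0.0270² + 0.0432² + 0.1622² + 0.3189² = 0.001429 + 0.000262 + 0.155709 + 0.000729 + 0.001866 + 0.026309 + 0.101697 = 0.288001
B_vite = 1 / 0.288001 = 3.4722
Ranking by B (broadest → narrowest): Phratora vulgatissima (6.01) > Phratora vitellinae (3.47) > Phratora laticollis (2.89)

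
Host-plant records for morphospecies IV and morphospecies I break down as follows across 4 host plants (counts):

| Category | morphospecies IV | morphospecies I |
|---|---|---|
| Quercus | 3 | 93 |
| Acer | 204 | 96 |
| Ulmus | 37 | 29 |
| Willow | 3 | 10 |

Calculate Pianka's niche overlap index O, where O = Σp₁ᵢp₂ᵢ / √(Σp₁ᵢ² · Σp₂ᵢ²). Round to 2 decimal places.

Proportions for morphospecies IV (n=247): 3/247=0.0121, 204/247=0.8259, 37/247=0.1498, 3/247=0.0121
Proportions for morphospecies I (n=228): 93/228=0.4079, 96/228=0.4211, 29/228=0.1272, 10/228=0.0439
Σ p₁ᵢp₂ᵢ = 0.004936 + 0.347786 + 0.019055 + 0.000531 = 0.372308
Σp_1ᵢ² = 0.0121² + 0.8259² + 0.1498² + 0.0121² = 0.000146 + 0.682111 + 0.022440 + 0.000146 = 0.704843
Σp_2ᵢ² = 0.4079² + 0.4211² + 0.1272² + 0.0439² = 0.166382 + 0.177325 + 0.016180 + 0.001927 = 0.361814
O = 0.372308 / √(0.704843 × 0.361814) = 0.372308 / 0.5049971 = 0.7372

0.74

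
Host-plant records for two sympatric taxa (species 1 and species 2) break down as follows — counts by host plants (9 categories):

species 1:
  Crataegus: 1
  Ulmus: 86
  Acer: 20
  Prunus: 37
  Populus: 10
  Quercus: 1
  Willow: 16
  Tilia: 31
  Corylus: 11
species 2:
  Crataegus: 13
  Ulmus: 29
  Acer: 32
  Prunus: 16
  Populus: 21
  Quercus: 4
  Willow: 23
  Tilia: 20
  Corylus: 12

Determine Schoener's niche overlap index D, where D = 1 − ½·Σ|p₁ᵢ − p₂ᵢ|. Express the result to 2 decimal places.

Proportions for species 1 (n=213): 1/213=0.0047, 86/213=0.4038, 20/213=0.0939, 37/213=0.1737, 10/213=0.0469, 1/213=0.0047, 16/213=0.0751, 31/213=0.1455, 11/213=0.0516
Proportions for species 2 (n=170): 13/170=0.0765, 29/170=0.1706, 32/170=0.1882, 16/170=0.0941, 21/170=0.1235, 4/170=0.0235, 23/170=0.1353, 20/170=0.1176, 12/170=0.0706
Σ|p₁ᵢ − p₂ᵢ| = 0.0718 + 0.2332 + 0.0943 + 0.0796 + 0.0766 + 0.0188 + 0.0602 + 0.0279 + 0.0190 = 0.6814
D = 1 − ½ × 0.6814 = 1 − 0.34070 = 0.65930

0.66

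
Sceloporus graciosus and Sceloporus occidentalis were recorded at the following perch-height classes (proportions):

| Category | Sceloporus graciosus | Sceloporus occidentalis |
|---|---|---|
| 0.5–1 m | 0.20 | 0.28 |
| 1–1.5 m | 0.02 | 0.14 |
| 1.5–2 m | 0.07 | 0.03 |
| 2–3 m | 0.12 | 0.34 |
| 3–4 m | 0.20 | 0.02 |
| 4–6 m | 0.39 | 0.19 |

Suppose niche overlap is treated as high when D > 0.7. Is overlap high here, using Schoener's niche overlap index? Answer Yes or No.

Σ|p₁ᵢ − p₂ᵢ| = 0.08 + 0.12 + 0.04 + 0.22 + 0.18 + 0.20 = 0.84
D = 1 − ½ × 0.84 = 1 − 0.420 = 0.5800
D = 0.5800 < 0.7 → No.

No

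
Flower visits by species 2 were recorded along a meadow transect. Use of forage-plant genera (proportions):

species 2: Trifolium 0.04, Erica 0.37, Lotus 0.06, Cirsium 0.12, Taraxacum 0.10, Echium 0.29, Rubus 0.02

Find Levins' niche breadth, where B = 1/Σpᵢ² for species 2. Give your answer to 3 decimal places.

Σpᵢ² = 0.04² + 0.37² + 0.06² + 0.12² + 0.10² + 0.29² + 0.02² = 0.0016 + 0.1369 + 0.0036 + 0.0144 + 0.0100 + 0.0841 + 0.0004 = 0.2510
B = 1 / 0.2510 = 3.98406

3.984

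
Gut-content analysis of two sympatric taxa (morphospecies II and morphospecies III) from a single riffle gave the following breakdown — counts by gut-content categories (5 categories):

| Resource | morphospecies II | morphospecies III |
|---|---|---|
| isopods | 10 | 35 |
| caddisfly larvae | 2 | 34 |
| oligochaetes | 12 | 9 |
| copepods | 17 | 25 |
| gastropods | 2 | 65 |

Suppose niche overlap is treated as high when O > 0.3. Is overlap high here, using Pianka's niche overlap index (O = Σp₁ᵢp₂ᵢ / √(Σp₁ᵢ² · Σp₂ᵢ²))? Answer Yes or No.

Proportions for morphospecies II (n=43): 10/43=0.2326, 2/43=0.0465, 12/43=0.2791, 17/43=0.3953, 2/43=0.0465
Proportions for morphospecies III (n=168): 35/168=0.2083, 34/168=0.2024, 9/168=0.0536, 25/168=0.1488, 65/168=0.3869
Σ p₁ᵢp₂ᵢ = 0.048451 + 0.009412 + 0.014960 + 0.058821 + 0.017991 = 0.149635
Σp_1ᵢ² = 0.2326² + 0.0465² + 0.2791² + 0.3953² + 0.0465² = 0.054103 + 0.002162 + 0.077897 + 0.156262 + 0.002162 = 0.292586
Σp_2ᵢ² = 0.2083² + 0.2024² + 0.0536² + 0.1488² + 0.3869² = 0.043389 + 0.040966 + 0.002873 + 0.022141 + 0.149692 = 0.259061
O = 0.149635 / √(0.292586 × 0.259061) = 0.149635 / 0.2753137 = 0.5435
O = 0.5435 > 0.3 → Yes.

Yes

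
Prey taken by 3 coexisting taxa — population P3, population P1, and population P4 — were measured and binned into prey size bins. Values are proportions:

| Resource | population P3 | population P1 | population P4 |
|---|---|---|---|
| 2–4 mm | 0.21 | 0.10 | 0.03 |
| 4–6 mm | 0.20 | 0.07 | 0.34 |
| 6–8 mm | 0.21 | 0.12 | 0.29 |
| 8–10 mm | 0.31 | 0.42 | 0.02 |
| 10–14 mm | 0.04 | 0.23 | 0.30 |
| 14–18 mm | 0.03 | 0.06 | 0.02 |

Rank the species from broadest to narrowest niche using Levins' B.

Σp_P3ᵢ² = 0.21² + 0.20² + 0.21² + 0.31² + 0.04² + 0.03² = 0.0441 + 0.0400 + 0.0441 + 0.0961 + 0.0016 + 0.0009 = 0.2268
B_P3 = 1 / 0.2268 = 4.4092
Σp_P1ᵢ² = 0.10² + 0.07² + 0.12² + 0.42² + 0.23² + 0.06² = 0.0100 + 0.0049 + 0.0144 + 0.1764 + 0.0529 + 0.0036 = 0.2622
B_P1 = 1 / 0.2622 = 3.8139
Σp_P4ᵢ² = 0.03² + 0.34² + 0.29² + 0.02² + 0.30² + 0.02² = 0.0009 + 0.1156 + 0.0841 + 0.0004 + 0.0900 + 0.0004 = 0.2914
B_P4 = 1 / 0.2914 = 3.4317
Ranking by B (broadest → narrowest): population P3 (4.41) > population P1 (3.81) > population P4 (3.43)

population P3 > population P1 > population P4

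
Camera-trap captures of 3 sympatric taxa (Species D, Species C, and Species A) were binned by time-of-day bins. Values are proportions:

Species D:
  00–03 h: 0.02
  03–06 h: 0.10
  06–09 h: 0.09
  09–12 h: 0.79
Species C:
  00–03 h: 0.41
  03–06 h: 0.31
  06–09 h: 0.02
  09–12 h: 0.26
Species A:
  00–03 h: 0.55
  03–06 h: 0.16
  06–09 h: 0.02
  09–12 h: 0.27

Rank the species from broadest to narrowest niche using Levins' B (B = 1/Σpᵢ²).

Σp_Dᵢ² = 0.02² + 0.10² + 0.09² + 0.79² = 0.0004 + 0.0100 + 0.0081 + 0.6241 = 0.6426
B_D = 1 / 0.6426 = 1.5562
Σp_Cᵢ² = 0.41² + 0.31² + 0.02² + 0.26² = 0.1681 + 0.0961 + 0.0004 + 0.0676 = 0.3322
B_C = 1 / 0.3322 = 3.0102
Σp_Aᵢ² = 0.55² + 0.16² + 0.02² + 0.27² = 0.3025 + 0.0256 + 0.0004 + 0.0729 = 0.4014
B_A = 1 / 0.4014 = 2.4913
Ranking by B (broadest → narrowest): Species C (3.01) > Species A (2.49) > Species D (1.56)

Species C > Species A > Species D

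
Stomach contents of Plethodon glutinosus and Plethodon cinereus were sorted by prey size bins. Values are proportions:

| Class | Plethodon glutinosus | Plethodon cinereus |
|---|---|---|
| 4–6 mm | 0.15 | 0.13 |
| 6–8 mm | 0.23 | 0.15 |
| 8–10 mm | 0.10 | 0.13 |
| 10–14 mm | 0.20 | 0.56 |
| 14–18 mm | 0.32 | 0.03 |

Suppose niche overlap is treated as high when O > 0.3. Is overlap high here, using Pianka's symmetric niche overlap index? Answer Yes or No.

Σ p₁ᵢp₂ᵢ = 0.0195 + 0.0345 + 0.0130 + 0.1120 + 0.0096 = 0.1886
Σp_1ᵢ² = 0.15² + 0.23² + 0.10² + 0.20² + 0.32² = 0.0225 + 0.0529 + 0.0100 + 0.0400 + 0.1024 = 0.2278
Σp_2ᵢ² = 0.13² + 0.15² + 0.13² + 0.56² + 0.03² = 0.0169 + 0.0225 + 0.0169 + 0.3136 + 0.0009 = 0.3708
O = 0.1886 / √(0.2278 × 0.3708) = 0.1886 / 0.29063 = 0.6489
O = 0.6489 > 0.3 → Yes.

Yes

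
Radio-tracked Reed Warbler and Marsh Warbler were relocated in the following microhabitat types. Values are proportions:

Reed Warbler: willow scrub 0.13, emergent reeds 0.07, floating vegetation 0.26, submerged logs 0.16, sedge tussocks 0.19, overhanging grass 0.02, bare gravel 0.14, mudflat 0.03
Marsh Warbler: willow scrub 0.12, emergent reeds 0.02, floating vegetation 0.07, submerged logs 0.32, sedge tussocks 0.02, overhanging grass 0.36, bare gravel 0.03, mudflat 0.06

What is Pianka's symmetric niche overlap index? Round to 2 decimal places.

Σ p₁ᵢp₂ᵢ = 0.0156 + 0.0014 + 0.0182 + 0.0512 + 0.0038 + 0.0072 + 0.0042 + 0.0018 = 0.1034
Σp_1ᵢ² = 0.13² + 0.07² + 0.26² + 0.16² + 0.19² + 0.02² + 0.14² + 0.03² = 0.0169 + 0.0049 + 0.0676 + 0.0256 + 0.0361 + 0.0004 + 0.0196 + 0.0009 = 0.1720
Σp_2ᵢ² = 0.12² + 0.02² + 0.07² + 0.32² + 0.02² + 0.36² + 0.03² + 0.06² = 0.0144 + 0.0004 + 0.0049 + 0.1024 + 0.0004 + 0.1296 + 0.0009 + 0.0036 = 0.2566
O = 0.1034 / √(0.1720 × 0.2566) = 0.1034 / 0.21008 = 0.4922

0.49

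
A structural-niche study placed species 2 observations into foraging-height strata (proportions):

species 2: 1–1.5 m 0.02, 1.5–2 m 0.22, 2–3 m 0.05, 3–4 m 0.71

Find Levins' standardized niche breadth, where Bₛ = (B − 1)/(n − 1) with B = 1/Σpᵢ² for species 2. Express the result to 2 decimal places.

Σpᵢ² = 0.02² + 0.22² + 0.05² + 0.71² = 0.0004 + 0.0484 + 0.0025 + 0.5041 = 0.5554
B = 1 / 0.5554 = 1.8005
Bₛ = (B − 1)/(n − 1) = (1.8005 − 1)/(4 − 1) = 0.8005/3 = 0.2668

0.27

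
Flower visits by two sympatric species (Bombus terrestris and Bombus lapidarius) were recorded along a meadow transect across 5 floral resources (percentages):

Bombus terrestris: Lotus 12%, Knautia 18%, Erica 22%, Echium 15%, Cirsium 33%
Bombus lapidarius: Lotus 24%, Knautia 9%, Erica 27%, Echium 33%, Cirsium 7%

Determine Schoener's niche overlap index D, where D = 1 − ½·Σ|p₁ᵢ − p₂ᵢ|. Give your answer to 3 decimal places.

Convert percentages to proportions (divide by 100).
Σ|p₁ᵢ − p₂ᵢ| = 0.12 + 0.09 + 0.05 + 0.18 + 0.26 = 0.70
D = 1 − ½ × 0.70 = 1 − 0.350 = 0.65000

0.650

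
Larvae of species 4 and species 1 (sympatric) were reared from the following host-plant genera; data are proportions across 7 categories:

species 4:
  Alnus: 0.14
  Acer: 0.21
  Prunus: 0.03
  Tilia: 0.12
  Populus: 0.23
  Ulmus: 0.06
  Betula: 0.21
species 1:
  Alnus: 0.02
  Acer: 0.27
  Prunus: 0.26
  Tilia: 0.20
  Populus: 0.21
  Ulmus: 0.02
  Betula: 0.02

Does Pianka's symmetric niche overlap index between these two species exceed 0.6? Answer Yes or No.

Yes

Σ p₁ᵢp₂ᵢ = 0.0028 + 0.0567 + 0.0078 + 0.0240 + 0.0483 + 0.0012 + 0.0042 = 0.1450
Σp_1ᵢ² = 0.14² + 0.21² + 0.03² + 0.12² + 0.23² + 0.06² + 0.21² = 0.0196 + 0.0441 + 0.0009 + 0.0144 + 0.0529 + 0.0036 + 0.0441 = 0.1796
Σp_2ᵢ² = 0.02² + 0.27² + 0.26² + 0.20² + 0.21² + 0.02² + 0.02² = 0.0004 + 0.0729 + 0.0676 + 0.0400 + 0.0441 + 0.0004 + 0.0004 = 0.2258
O = 0.1450 / √(0.1796 × 0.2258) = 0.1450 / 0.20138 = 0.7200
O = 0.7200 > 0.6 → Yes.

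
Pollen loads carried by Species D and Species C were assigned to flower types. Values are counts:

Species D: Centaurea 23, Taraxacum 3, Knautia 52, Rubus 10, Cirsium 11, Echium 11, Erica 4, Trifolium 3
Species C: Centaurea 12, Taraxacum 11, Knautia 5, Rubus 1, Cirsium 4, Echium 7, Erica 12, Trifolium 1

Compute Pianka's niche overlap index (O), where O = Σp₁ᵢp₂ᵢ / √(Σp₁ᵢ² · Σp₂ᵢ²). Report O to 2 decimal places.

0.56

Proportions for Species D (n=117): 23/117=0.1966, 3/117=0.0256, 52/117=0.4444, 10/117=0.0855, 11/117=0.0940, 11/117=0.0940, 4/117=0.0342, 3/117=0.0256
Proportions for Species C (n=53): 12/53=0.2264, 11/53=0.2075, 5/53=0.0943, 1/53=0.0189, 4/53=0.0755, 7/53=0.1321, 12/53=0.2264, 1/53=0.0189
Σ p₁ᵢp₂ᵢ = 0.044510 + 0.005312 + 0.041907 + 0.001616 + 0.007097 + 0.012417 + 0.007743 + 0.000484 = 0.121086
Σp_1ᵢ² = 0.1966² + 0.0256² + 0.4444² + 0.0855² + 0.0940² + 0.0940² + 0.0342² + 0.0256² = 0.038652 + 0.000655 + 0.197491 + 0.007310 + 0.008836 + 0.008836 + 0.001170 + 0.000655 = 0.263605
Σp_2ᵢ² = 0.2264² + 0.2075² + 0.0943² + 0.0189² + 0.0755² + 0.1321² + 0.2264² + 0.0189² = 0.051257 + 0.043056 + 0.008892 + 0.000357 + 0.005700 + 0.017450 + 0.051257 + 0.000357 = 0.178326
O = 0.121086 / √(0.263605 × 0.178326) = 0.121086 / 0.2168124 = 0.5585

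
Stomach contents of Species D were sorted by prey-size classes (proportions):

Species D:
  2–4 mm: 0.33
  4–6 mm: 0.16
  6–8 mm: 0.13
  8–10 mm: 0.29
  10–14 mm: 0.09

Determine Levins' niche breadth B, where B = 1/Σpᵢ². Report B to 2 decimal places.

4.11

Σpᵢ² = 0.33² + 0.16² + 0.13² + 0.29² + 0.09² = 0.1089 + 0.0256 + 0.0169 + 0.0841 + 0.0081 = 0.2436
B = 1 / 0.2436 = 4.1051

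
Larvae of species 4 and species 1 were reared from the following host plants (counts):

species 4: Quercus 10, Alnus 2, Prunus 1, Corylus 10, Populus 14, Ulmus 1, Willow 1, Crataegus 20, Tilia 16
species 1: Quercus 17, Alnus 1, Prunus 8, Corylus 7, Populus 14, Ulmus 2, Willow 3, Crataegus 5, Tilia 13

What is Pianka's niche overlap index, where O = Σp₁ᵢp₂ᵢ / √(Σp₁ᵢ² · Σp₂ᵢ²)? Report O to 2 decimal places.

Proportions for species 4 (n=75): 10/75=0.1333, 2/75=0.0267, 1/75=0.0133, 10/75=0.1333, 14/75=0.1867, 1/75=0.0133, 1/75=0.0133, 20/75=0.2667, 16/75=0.2133
Proportions for species 1 (n=70): 17/70=0.2429, 1/70=0.0143, 8/70=0.1143, 7/70=0.1000, 14/70=0.2000, 2/70=0.0286, 3/70=0.0429, 5/70=0.0714, 13/70=0.1857
Σ p₁ᵢp₂ᵢ = 0.032379 + 0.000382 + 0.001520 + 0.013330 + 0.037340 + 0.000380 + 0.000571 + 0.019042 + 0.039610 = 0.144554
Σp_1ᵢ² = 0.1333² + 0.0267² + 0.0133² + 0.1333² + 0.1867² + 0.0133² + 0.0133² + 0.2667² + 0.2133² = 0.017769 + 0.000713 + 0.000177 + 0.017769 + 0.034857 + 0.000177 + 0.000177 + 0.071129 + 0.045497 = 0.188265
Σp_2ᵢ² = 0.2429² + 0.0143² + 0.1143² + 0.1000² + 0.2000² + 0.0286² + 0.0429² + 0.0714² + 0.1857² = 0.059000 + 0.000204 + 0.013064 + 0.010000 + 0.040000 + 0.000818 + 0.001840 + 0.005098 + 0.034484 = 0.164508
O = 0.144554 / √(0.188265 × 0.164508) = 0.144554 / 0.1759861 = 0.8214

0.82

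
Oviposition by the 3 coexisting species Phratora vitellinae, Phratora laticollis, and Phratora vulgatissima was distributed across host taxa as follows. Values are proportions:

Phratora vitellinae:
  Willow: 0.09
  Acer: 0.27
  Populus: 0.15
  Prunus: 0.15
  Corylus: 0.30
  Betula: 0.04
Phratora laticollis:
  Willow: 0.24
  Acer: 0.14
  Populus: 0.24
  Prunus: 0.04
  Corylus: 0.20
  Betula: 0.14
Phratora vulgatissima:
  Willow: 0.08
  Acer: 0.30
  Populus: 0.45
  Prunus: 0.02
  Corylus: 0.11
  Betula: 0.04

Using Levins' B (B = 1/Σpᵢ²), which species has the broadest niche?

Phratora laticollis

Σp_viteᵢ² = 0.09² + 0.27² + 0.15² + 0.15² + 0.30² + 0.04² = 0.0081 + 0.0729 + 0.0225 + 0.0225 + 0.0900 + 0.0016 = 0.2176
B_vite = 1 / 0.2176 = 4.5956
Σp_latiᵢ² = 0.24² + 0.14² + 0.24² + 0.04² + 0.20² + 0.14² = 0.0576 + 0.0196 + 0.0576 + 0.0016 + 0.0400 + 0.0196 = 0.1960
B_lati = 1 / 0.1960 = 5.1020
Σp_vulgᵢ² = 0.08² + 0.30² + 0.45² + 0.02² + 0.11² + 0.04² = 0.0064 + 0.0900 + 0.2025 + 0.0004 + 0.0121 + 0.0016 = 0.3130
B_vulg = 1 / 0.3130 = 3.1949
Highest B → broadest niche (most generalist): Phratora laticollis (B = 5.10).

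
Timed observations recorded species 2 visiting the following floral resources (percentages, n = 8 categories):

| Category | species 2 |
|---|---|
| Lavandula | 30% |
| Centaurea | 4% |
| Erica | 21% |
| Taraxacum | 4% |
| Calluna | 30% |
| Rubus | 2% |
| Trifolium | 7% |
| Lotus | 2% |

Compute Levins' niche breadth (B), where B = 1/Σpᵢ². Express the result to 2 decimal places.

4.29

Convert percentages to proportions (divide by 100).
Σpᵢ² = 0.30² + 0.04² + 0.21² + 0.04² + 0.30² + 0.02² + 0.07² + 0.02² = 0.0900 + 0.0016 + 0.0441 + 0.0016 + 0.0900 + 0.0004 + 0.0049 + 0.0004 = 0.2330
B = 1 / 0.2330 = 4.2918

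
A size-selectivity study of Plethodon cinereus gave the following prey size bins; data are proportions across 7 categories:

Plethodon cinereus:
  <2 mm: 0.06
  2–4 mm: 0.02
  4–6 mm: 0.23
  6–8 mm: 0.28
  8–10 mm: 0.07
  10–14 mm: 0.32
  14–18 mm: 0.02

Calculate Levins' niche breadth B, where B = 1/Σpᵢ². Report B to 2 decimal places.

4.12

Σpᵢ² = 0.06² + 0.02² + 0.23² + 0.28² + 0.07² + 0.32² + 0.02² = 0.0036 + 0.0004 + 0.0529 + 0.0784 + 0.0049 + 0.1024 + 0.0004 = 0.2430
B = 1 / 0.2430 = 4.1152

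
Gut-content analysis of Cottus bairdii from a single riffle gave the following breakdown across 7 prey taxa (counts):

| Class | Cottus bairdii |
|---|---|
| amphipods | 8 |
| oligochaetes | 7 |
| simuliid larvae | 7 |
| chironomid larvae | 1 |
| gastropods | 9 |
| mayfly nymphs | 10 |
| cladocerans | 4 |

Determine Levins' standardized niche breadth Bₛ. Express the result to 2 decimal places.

Proportions for Cottus bairdii (n=46): 8/46=0.1739, 7/46=0.1522, 7/46=0.1522, 1/46=0.0217, 9/46=0.1957, 10/46=0.2174, 4/46=0.0870
Σpᵢ² = 0.1739² + 0.1522² + 0.1522² + 0.0217² + 0.1957² + 0.2174² + 0.0870² = 0.030241 + 0.023165 + 0.023165 + 0.000471 + 0.038298 + 0.047263 + 0.007569 = 0.170172
B = 1 / 0.170172 = 5.8764
Bₛ = (B − 1)/(n − 1) = (5.8764 − 1)/(7 − 1) = 4.8764/6 = 0.8127

0.81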